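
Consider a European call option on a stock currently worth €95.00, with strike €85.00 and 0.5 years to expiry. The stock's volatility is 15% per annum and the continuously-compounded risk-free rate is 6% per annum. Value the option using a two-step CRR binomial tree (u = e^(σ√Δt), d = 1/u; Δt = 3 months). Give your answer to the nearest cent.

€13.06

CRR parameters: u = e^(σ√Δt) = e^(0.15·√0.25) = 1.0779, d = 1/u = 0.9277
Per-period rate: rΔt = 0.06·0.25 = 0.015, so R = e^0.015 = 1.0151
Risk-neutral probability p = (e^0.015 − 0.9277)/(1.0779 − 0.9277) = 0.0874/0.1501 = 0.5819
Terminal stock prices: S_uu = 110.4, S_ud = 95, S_dd = 81.77
Terminal payoffs (S − K): max(25.37, 0) = 25.37, max(10, 0) = 10, max(-3.233, 0) = 0
Node u (S = 102.4): V_u = e^(−0.015)·[0.5819·25.3743 + 0.4181·10.0000] = 18.6645
Node d (S = 88.14): V_d = e^(−0.015)·[0.5819·10.0000 + 0.4181·0.0000] = 5.7325
Node 0 (S = 95): V_0 = e^(−0.015)·[0.5819·18.6645 + 0.4181·5.7325] = 13.0605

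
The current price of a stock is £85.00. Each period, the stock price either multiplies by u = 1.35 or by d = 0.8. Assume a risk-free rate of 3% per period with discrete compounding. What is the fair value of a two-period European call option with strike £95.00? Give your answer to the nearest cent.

£9.88

Risk-neutral probability p = (1 + 0.03 − 0.8)/(1.35 − 0.8) = 0.2300/0.5500 = 0.4182
Terminal stock prices: S_uu = 154.9, S_ud = 91.8, S_dd = 54.4
Terminal payoffs (S − K): max(59.91, 0) = 59.91, max(-3.2, 0) = 0, max(-40.6, 0) = 0
Node u (S = 114.8): V_u = 1/1.03·[0.4182·59.9125 + 0.5818·0.0000] = 24.3246
Node d (S = 68): V_d = 1/1.03·[0.4182·0.0000 + 0.5818·0.0000] = 0.0000
Node 0 (S = 85): V_0 = 1/1.03·[0.4182·24.3246 + 0.5818·0.0000] = 9.8758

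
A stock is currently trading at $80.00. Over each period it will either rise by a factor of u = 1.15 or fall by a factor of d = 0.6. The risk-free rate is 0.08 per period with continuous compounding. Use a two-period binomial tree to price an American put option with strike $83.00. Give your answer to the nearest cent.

Risk-neutral probability p = (e^0.08 − 0.6)/(1.15 − 0.6) = 0.4833/0.5500 = 0.8787
Terminal stock prices: S_uu = 105.8, S_ud = 55.2, S_dd = 28.8
Terminal payoffs (K − S): max(-22.8, 0) = 0, max(27.8, 0) = 27.8, max(54.2, 0) = 54.2
Node u (S = 92): continuation = e^(−0.08)·[0.8787·0.0000 + 0.1213·27.8000] = 3.1128; exercise value = 0.0000 ≤ continuation, so V_u = 3.1128
Node d (S = 48): continuation = e^(−0.08)·[0.8787·27.8000 + 0.1213·54.2000] = 28.6187; exercise value = 35.0000 > continuation, so V_d = 35.0000 (exercise)
Node 0 (S = 80): continuation = e^(−0.08)·[0.8787·3.1128 + 0.1213·35.0000] = 6.4439; exercise value = 3.0000 ≤ continuation, so V_0 = 6.4439

$6.44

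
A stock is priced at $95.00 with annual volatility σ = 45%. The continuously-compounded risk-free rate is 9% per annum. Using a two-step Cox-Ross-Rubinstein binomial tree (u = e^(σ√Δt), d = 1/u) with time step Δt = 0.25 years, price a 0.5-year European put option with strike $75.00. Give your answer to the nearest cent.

CRR parameters: u = e^(σ√Δt) = e^(0.45·√0.25) = 1.2523, d = 1/u = 0.7985
Per-period rate: rΔt = 0.09·0.25 = 0.0225, so R = e^0.0225 = 1.0228
Risk-neutral probability p = (e^0.0225 − 0.7985)/(1.2523 − 0.7985) = 0.2242/0.4538 = 0.4941
Terminal stock prices: S_uu = 149, S_ud = 95, S_dd = 60.57
Terminal payoffs (K − S): max(-73.99, 0) = 0, max(-20, 0) = 0, max(14.43, 0) = 14.43
Node u (S = 119): V_u = e^(−0.0225)·[0.4941·0.0000 + 0.5059·0.0000] = 0.0000
Node d (S = 75.86): V_d = e^(−0.0225)·[0.4941·0.0000 + 0.5059·14.4253] = 7.1350
Node 0 (S = 95): V_0 = e^(−0.0225)·[0.4941·0.0000 + 0.5059·7.1350] = 3.5291

$3.53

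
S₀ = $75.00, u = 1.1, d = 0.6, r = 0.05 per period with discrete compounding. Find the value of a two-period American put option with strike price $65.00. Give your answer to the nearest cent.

$3.17

Risk-neutral probability p = (1 + 0.05 − 0.6)/(1.1 − 0.6) = 0.4500/0.5000 = 0.9000
Terminal stock prices: S_uu = 90.75, S_ud = 49.5, S_dd = 27
Terminal payoffs (K − S): max(-25.75, 0) = 0, max(15.5, 0) = 15.5, max(38, 0) = 38
Node u (S = 82.5): continuation = 1/1.05·[0.9000·0.0000 + 0.1000·15.5000] = 1.4762; exercise value = 0.0000 ≤ continuation, so V_u = 1.4762
Node d (S = 45): continuation = 1/1.05·[0.9000·15.5000 + 0.1000·38.0000] = 16.9048; exercise value = 20.0000 > continuation, so V_d = 20.0000 (exercise)
Node 0 (S = 75): continuation = 1/1.05·[0.9000·1.4762 + 0.1000·20.0000] = 3.1701; exercise value = 0.0000 ≤ continuation, so V_0 = 3.1701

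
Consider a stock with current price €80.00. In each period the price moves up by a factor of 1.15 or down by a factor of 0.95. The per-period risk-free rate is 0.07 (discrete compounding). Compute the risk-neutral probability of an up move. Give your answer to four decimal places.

p = 0.6000

Risk-neutral probability p = (1 + 0.07 − 0.95)/(1.15 − 0.95) = 0.1200/0.2000 = 0.6000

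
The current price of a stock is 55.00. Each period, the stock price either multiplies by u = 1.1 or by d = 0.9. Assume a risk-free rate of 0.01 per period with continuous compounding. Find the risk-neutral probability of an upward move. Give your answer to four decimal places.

Risk-neutral probability p = (e^0.01 − 0.9)/(1.1 − 0.9) = 0.1101/0.2000 = 0.5503

p = 0.5503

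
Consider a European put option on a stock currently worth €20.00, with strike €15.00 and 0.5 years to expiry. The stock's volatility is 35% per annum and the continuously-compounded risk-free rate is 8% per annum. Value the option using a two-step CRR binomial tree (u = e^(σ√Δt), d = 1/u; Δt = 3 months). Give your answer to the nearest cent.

CRR parameters: u = e^(σ√Δt) = e^(0.35·√0.25) = 1.1912, d = 1/u = 0.8395
Per-period rate: rΔt = 0.08·0.25 = 0.02, so R = e^0.02 = 1.0202
Risk-neutral probability p = (e^0.02 − 0.8395)/(1.1912 − 0.8395) = 0.1807/0.3518 = 0.5138
Terminal stock prices: S_uu = 28.38, S_ud = 20, S_dd = 14.09
Terminal payoffs (K − S): max(-13.38, 0) = 0, max(-5, 0) = 0, max(0.9062, 0) = 0.9062
Node u (S = 23.82): V_u = e^(−0.02)·[0.5138·0.0000 + 0.4862·0.0000] = 0.0000
Node d (S = 16.79): V_d = e^(−0.02)·[0.5138·0.0000 + 0.4862·0.9062] = 0.4319
Node 0 (S = 20): V_0 = e^(−0.02)·[0.5138·0.0000 + 0.4862·0.4319] = 0.2058

€0.21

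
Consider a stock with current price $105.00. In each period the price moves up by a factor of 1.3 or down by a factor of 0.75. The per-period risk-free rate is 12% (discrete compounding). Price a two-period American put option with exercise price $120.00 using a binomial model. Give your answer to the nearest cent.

Risk-neutral probability p = (1 + 0.12 − 0.75)/(1.3 − 0.75) = 0.3700/0.5500 = 0.6727
Terminal stock prices: S_uu = 177.5, S_ud = 102.4, S_dd = 59.06
Terminal payoffs (K − S): max(-57.45, 0) = 0, max(17.62, 0) = 17.62, max(60.94, 0) = 60.94
Node u (S = 136.5): continuation = 1/1.12·[0.6727·0.0000 + 0.3273·17.6250] = 5.1502; exercise value = 0.0000 ≤ continuation, so V_u = 5.1502
Node d (S = 78.75): continuation = 1/1.12·[0.6727·17.6250 + 0.3273·60.9375] = 28.3929; exercise value = 41.2500 > continuation, so V_d = 41.2500 (exercise)
Node 0 (S = 105): continuation = 1/1.12·[0.6727·5.1502 + 0.3273·41.2500] = 15.1470; exercise value = 15.0000 ≤ continuation, so V_0 = 15.1470

$15.15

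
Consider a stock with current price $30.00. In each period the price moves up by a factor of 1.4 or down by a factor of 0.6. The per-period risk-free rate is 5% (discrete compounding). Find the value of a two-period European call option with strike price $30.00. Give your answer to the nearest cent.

Risk-neutral probability p = (1 + 0.05 − 0.6)/(1.4 − 0.6) = 0.4500/0.8000 = 0.5625
Terminal stock prices: S_uu = 58.8, S_ud = 25.2, S_dd = 10.8
Terminal payoffs (S − K): max(28.8, 0) = 28.8, max(-4.8, 0) = 0, max(-19.2, 0) = 0
Node u (S = 42): V_u = 1/1.05·[0.5625·28.8000 + 0.4375·0.0000] = 15.4286
Node d (S = 18): V_d = 1/1.05·[0.5625·0.0000 + 0.4375·0.0000] = 0.0000
Node 0 (S = 30): V_0 = 1/1.05·[0.5625·15.4286 + 0.4375·0.0000] = 8.2653

$8.27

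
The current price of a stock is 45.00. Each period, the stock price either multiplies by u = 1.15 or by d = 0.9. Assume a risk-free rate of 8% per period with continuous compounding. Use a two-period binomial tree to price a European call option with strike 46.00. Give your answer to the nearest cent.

6.38

Risk-neutral probability p = (e^0.08 − 0.9)/(1.15 − 0.9) = 0.1833/0.2500 = 0.7331
Terminal stock prices: S_uu = 59.51, S_ud = 46.57, S_dd = 36.45
Terminal payoffs (S − K): max(13.51, 0) = 13.51, max(0.575, 0) = 0.575, max(-9.55, 0) = 0
Node u (S = 51.75): V_u = e^(−0.08)·[0.7331·13.5125 + 0.2669·0.5750] = 9.2866
Node d (S = 40.5): V_d = e^(−0.08)·[0.7331·0.5750 + 0.2669·0.0000] = 0.3891
Node 0 (S = 45): V_0 = e^(−0.08)·[0.7331·9.2866 + 0.2669·0.3891] = 6.3809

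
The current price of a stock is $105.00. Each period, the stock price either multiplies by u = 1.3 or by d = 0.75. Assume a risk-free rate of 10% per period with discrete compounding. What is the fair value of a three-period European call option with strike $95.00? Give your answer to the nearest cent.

$38.91

Risk-neutral probability p = (1 + 0.1 − 0.75)/(1.3 − 0.75) = 0.3500/0.5500 = 0.6364
Terminal stock prices: S_uuu = 230.7, S_uud = 133.1, S_udd = 76.78, S_ddd = 44.3
Terminal payoffs (S − K): max(135.7, 0) = 135.7, max(38.09, 0) = 38.09, max(-18.22, 0) = 0, max(-50.7, 0) = 0
Node uu (S = 177.5): V_uu = 1/1.1·[0.6364·135.6850 + 0.3636·38.0875] = 91.0864
Node ud (S = 102.4): V_ud = 1/1.1·[0.6364·38.0875 + 0.3636·0.0000] = 22.0341
Node dd (S = 59.06): V_dd = 1/1.1·[0.6364·0.0000 + 0.3636·0.0000] = 0.0000
Node u (S = 136.5): V_u = 1/1.1·[0.6364·91.0864 + 0.3636·22.0341] = 59.9786
Node d (S = 78.75): V_d = 1/1.1·[0.6364·22.0341 + 0.3636·0.0000] = 12.7470
Node 0 (S = 105): V_0 = 1/1.1·[0.6364·59.9786 + 0.3636·12.7470] = 38.9122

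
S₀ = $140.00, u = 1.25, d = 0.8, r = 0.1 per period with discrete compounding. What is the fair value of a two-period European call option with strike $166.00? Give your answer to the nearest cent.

$19.38

Risk-neutral probability p = (1 + 0.1 − 0.8)/(1.25 − 0.8) = 0.3000/0.4500 = 0.6667
Terminal stock prices: S_uu = 218.8, S_ud = 140, S_dd = 89.6
Terminal payoffs (S − K): max(52.75, 0) = 52.75, max(-26, 0) = 0, max(-76.4, 0) = 0
Node u (S = 175): V_u = 1/1.1·[0.6667·52.7500 + 0.3333·0.0000] = 31.9697
Node d (S = 112): V_d = 1/1.1·[0.6667·0.0000 + 0.3333·0.0000] = 0.0000
Node 0 (S = 140): V_0 = 1/1.1·[0.6667·31.9697 + 0.3333·0.0000] = 19.3756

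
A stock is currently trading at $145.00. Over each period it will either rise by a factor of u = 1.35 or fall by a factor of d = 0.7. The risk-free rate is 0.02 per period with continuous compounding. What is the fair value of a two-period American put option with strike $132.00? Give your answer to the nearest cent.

$15.17

Risk-neutral probability p = (e^0.02 − 0.7)/(1.35 − 0.7) = 0.3202/0.6500 = 0.4926
Terminal stock prices: S_uu = 264.3, S_ud = 137, S_dd = 71.05
Terminal payoffs (K − S): max(-132.3, 0) = 0, max(-5.025, 0) = 0, max(60.95, 0) = 60.95
Node u (S = 195.8): continuation = e^(−0.02)·[0.4926·0.0000 + 0.5074·0.0000] = 0.0000; exercise value = 0.0000 ≤ continuation, so V_u = 0.0000
Node d (S = 101.5): continuation = e^(−0.02)·[0.4926·0.0000 + 0.5074·60.9500] = 30.3126; exercise value = 30.5000 > continuation, so V_d = 30.5000 (exercise)
Node 0 (S = 145): continuation = e^(−0.02)·[0.4926·0.0000 + 0.5074·30.5000] = 15.1687; exercise value = 0.0000 ≤ continuation, so V_0 = 15.1687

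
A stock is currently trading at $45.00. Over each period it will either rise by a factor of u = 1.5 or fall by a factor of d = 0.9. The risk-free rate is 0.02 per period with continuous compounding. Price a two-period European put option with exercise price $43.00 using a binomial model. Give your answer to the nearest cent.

Risk-neutral probability p = (e^0.02 − 0.9)/(1.5 − 0.9) = 0.1202/0.6000 = 0.2003
Terminal stock prices: S_uu = 101.2, S_ud = 60.75, S_dd = 36.45
Terminal payoffs (K − S): max(-58.25, 0) = 0, max(-17.75, 0) = 0, max(6.55, 0) = 6.55
Node u (S = 67.5): V_u = e^(−0.02)·[0.2003·0.0000 + 0.7997·0.0000] = 0.0000
Node d (S = 40.5): V_d = e^(−0.02)·[0.2003·0.0000 + 0.7997·6.5500] = 5.1341
Node 0 (S = 45): V_0 = e^(−0.02)·[0.2003·0.0000 + 0.7997·5.1341] = 4.0243

$4.02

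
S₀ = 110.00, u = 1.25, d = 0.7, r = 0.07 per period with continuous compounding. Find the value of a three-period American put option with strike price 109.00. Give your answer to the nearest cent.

12.05

Risk-neutral probability p = (e^0.07 − 0.7)/(1.25 − 0.7) = 0.3725/0.5500 = 0.6773
Terminal stock prices: S_uuu = 214.8, S_uud = 120.3, S_udd = 67.37, S_ddd = 37.73
Terminal payoffs (K − S): max(-105.8, 0) = 0, max(-11.31, 0) = 0, max(41.63, 0) = 41.63, max(71.27, 0) = 71.27
Node uu (S = 171.9): continuation = e^(−0.07)·[0.6773·0.0000 + 0.3227·0.0000] = 0.0000; exercise value = 0.0000 ≤ continuation, so V_uu = 0.0000
Node ud (S = 96.25): continuation = e^(−0.07)·[0.6773·0.0000 + 0.3227·41.6250] = 12.5248; exercise value = 12.7500 > continuation, so V_ud = 12.7500 (exercise)
Node dd (S = 53.9): continuation = e^(−0.07)·[0.6773·41.6250 + 0.3227·71.2700] = 47.7309; exercise value = 55.1000 > continuation, so V_dd = 55.1000 (exercise)
Node u (S = 137.5): continuation = e^(−0.07)·[0.6773·0.0000 + 0.3227·12.7500] = 3.8364; exercise value = 0.0000 ≤ continuation, so V_u = 3.8364
Node d (S = 77): continuation = e^(−0.07)·[0.6773·12.7500 + 0.3227·55.1000] = 24.6309; exercise value = 32.0000 > continuation, so V_d = 32.0000 (exercise)
Node 0 (S = 110): continuation = e^(−0.07)·[0.6773·3.8364 + 0.3227·32.0000] = 12.0513; exercise value = 0.0000 ≤ continuation, so V_0 = 12.0513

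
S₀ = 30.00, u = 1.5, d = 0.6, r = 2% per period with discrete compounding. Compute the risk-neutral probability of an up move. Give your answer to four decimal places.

Risk-neutral probability p = (1 + 0.02 − 0.6)/(1.5 − 0.6) = 0.4200/0.9000 = 0.4667

p = 0.4667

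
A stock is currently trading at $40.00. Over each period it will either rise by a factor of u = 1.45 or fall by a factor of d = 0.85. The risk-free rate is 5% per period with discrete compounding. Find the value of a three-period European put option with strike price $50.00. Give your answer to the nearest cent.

Risk-neutral probability p = (1 + 0.05 − 0.85)/(1.45 − 0.85) = 0.2000/0.6000 = 0.3333
Terminal stock prices: S_uuu = 121.9, S_uud = 71.48, S_udd = 41.9, S_ddd = 24.56
Terminal payoffs (K − S): max(-71.94, 0) = 0, max(-21.48, 0) = 0, max(8.095, 0) = 8.095, max(25.44, 0) = 25.44
Node uu (S = 84.1): V_uu = 1/1.05·[0.3333·0.0000 + 0.6667·0.0000] = 0.0000
Node ud (S = 49.3): V_ud = 1/1.05·[0.3333·0.0000 + 0.6667·8.0950] = 5.1397
Node dd (S = 28.9): V_dd = 1/1.05·[0.3333·8.0950 + 0.6667·25.4350] = 18.7190
Node u (S = 58): V_u = 1/1.05·[0.3333·0.0000 + 0.6667·5.1397] = 3.2633
Node d (S = 34): V_d = 1/1.05·[0.3333·5.1397 + 0.6667·18.7190] = 13.5168
Node 0 (S = 40): V_0 = 1/1.05·[0.3333·3.2633 + 0.6667·13.5168] = 9.6180

$9.62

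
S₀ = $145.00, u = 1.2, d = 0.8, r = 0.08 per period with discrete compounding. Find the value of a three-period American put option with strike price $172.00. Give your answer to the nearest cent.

$27.00

Risk-neutral probability p = (1 + 0.08 − 0.8)/(1.2 − 0.8) = 0.2800/0.4000 = 0.7000
Terminal stock prices: S_uuu = 250.6, S_uud = 167, S_udd = 111.4, S_ddd = 74.24
Terminal payoffs (K − S): max(-78.56, 0) = 0, max(4.96, 0) = 4.96, max(60.64, 0) = 60.64, max(97.76, 0) = 97.76
Node uu (S = 208.8): continuation = 1/1.08·[0.7000·0.0000 + 0.3000·4.9600] = 1.3778; exercise value = 0.0000 ≤ continuation, so V_uu = 1.3778
Node ud (S = 139.2): continuation = 1/1.08·[0.7000·4.9600 + 0.3000·60.6400] = 20.0593; exercise value = 32.8000 > continuation, so V_ud = 32.8000 (exercise)
Node dd (S = 92.8): continuation = 1/1.08·[0.7000·60.6400 + 0.3000·97.7600] = 66.4593; exercise value = 79.2000 > continuation, so V_dd = 79.2000 (exercise)
Node u (S = 174): continuation = 1/1.08·[0.7000·1.3778 + 0.3000·32.8000] = 10.0041; exercise value = 0.0000 ≤ continuation, so V_u = 10.0041
Node d (S = 116): continuation = 1/1.08·[0.7000·32.8000 + 0.3000·79.2000] = 43.2593; exercise value = 56.0000 > continuation, so V_d = 56.0000 (exercise)
Node 0 (S = 145): continuation = 1/1.08·[0.7000·10.0041 + 0.3000·56.0000] = 22.0397; exercise value = 27.0000 > continuation, so V_0 = 27.0000 (exercise)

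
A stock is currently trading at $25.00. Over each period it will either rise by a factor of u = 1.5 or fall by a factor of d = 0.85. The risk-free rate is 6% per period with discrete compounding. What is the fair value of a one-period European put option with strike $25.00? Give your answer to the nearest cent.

Risk-neutral probability p = (1 + 0.06 − 0.85)/(1.5 − 0.85) = 0.2100/0.6500 = 0.3231
Terminal stock prices: S_u = 37.5, S_d = 21.25
Terminal payoffs (K − S): max(-12.5, 0) = 0, max(3.75, 0) = 3.75
Node 0 (S = 25): V_0 = 1/1.06·[0.3231·0.0000 + 0.6769·3.7500] = 2.3948

$2.39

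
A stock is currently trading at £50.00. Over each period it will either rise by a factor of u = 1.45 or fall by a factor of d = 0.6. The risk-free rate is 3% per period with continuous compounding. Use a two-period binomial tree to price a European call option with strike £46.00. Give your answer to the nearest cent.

Risk-neutral probability p = (e^0.03 − 0.6)/(1.45 − 0.6) = 0.4305/0.8500 = 0.5064
Terminal stock prices: S_uu = 105.1, S_ud = 43.5, S_dd = 18
Terminal payoffs (S − K): max(59.12, 0) = 59.12, max(-2.5, 0) = 0, max(-28, 0) = 0
Node u (S = 72.5): V_u = e^(−0.03)·[0.5064·59.1250 + 0.4936·0.0000] = 29.0570
Node d (S = 30): V_d = e^(−0.03)·[0.5064·0.0000 + 0.4936·0.0000] = 0.0000
Node 0 (S = 50): V_0 = e^(−0.03)·[0.5064·29.0570 + 0.4936·0.0000] = 14.2801

£14.28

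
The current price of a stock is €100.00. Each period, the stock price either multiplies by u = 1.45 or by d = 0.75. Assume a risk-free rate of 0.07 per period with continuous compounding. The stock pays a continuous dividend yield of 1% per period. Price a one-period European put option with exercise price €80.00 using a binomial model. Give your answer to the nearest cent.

Per-period risk-free factor R = e^0.07 = 1.0725; dividend-adjusted growth = e^(0.07−0.01) = 1.0618.
Risk-neutral probability p = (1.0618 − 0.75)/(1.45 − 0.75) = 0.3118/0.7000 = 0.4455
Terminal stock prices: S_u = 145, S_d = 75
Terminal payoffs (K − S): max(-65, 0) = 0, max(5, 0) = 5
Node 0 (S = 100): V_0 = e^(−0.07)·[0.4455·0.0000 + 0.5545·5.0000] = 2.5852

€2.59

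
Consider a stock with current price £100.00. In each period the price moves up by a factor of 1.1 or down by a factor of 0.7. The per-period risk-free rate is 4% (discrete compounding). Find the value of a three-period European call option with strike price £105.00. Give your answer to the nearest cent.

£15.34

Risk-neutral probability p = (1 + 0.04 − 0.7)/(1.1 − 0.7) = 0.3400/0.4000 = 0.8500
Terminal stock prices: S_uuu = 133.1, S_uud = 84.7, S_udd = 53.9, S_ddd = 34.3
Terminal payoffs (S − K): max(28.1, 0) = 28.1, max(-20.3, 0) = 0, max(-51.1, 0) = 0, max(-70.7, 0) = 0
Node uu (S = 121): V_uu = 1/1.04·[0.8500·28.1000 + 0.1500·0.0000] = 22.9663
Node ud (S = 77): V_ud = 1/1.04·[0.8500·0.0000 + 0.1500·0.0000] = 0.0000
Node dd (S = 49): V_dd = 1/1.04·[0.8500·0.0000 + 0.1500·0.0000] = 0.0000
Node u (S = 110): V_u = 1/1.04·[0.8500·22.9663 + 0.1500·0.0000] = 18.7706
Node d (S = 70): V_d = 1/1.04·[0.8500·0.0000 + 0.1500·0.0000] = 0.0000
Node 0 (S = 100): V_0 = 1/1.04·[0.8500·18.7706 + 0.1500·0.0000] = 15.3413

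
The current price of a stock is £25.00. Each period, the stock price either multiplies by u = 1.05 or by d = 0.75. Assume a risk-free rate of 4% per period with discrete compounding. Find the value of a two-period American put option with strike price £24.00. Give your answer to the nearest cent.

£0.30

Risk-neutral probability p = (1 + 0.04 − 0.75)/(1.05 − 0.75) = 0.2900/0.3000 = 0.9667
Terminal stock prices: S_uu = 27.56, S_ud = 19.69, S_dd = 14.06
Terminal payoffs (K − S): max(-3.562, 0) = 0, max(4.312, 0) = 4.312, max(9.938, 0) = 9.938
Node u (S = 26.25): continuation = 1/1.04·[0.9667·0.0000 + 0.0333·4.3125] = 0.1382; exercise value = 0.0000 ≤ continuation, so V_u = 0.1382
Node d (S = 18.75): continuation = 1/1.04·[0.9667·4.3125 + 0.0333·9.9375] = 4.3269; exercise value = 5.2500 > continuation, so V_d = 5.2500 (exercise)
Node 0 (S = 25): continuation = 1/1.04·[0.9667·0.1382 + 0.0333·5.2500] = 0.2967; exercise value = 0.0000 ≤ continuation, so V_0 = 0.2967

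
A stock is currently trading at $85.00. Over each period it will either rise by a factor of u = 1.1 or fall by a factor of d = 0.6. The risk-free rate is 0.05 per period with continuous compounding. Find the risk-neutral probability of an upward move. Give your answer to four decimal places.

p = 0.9025

Risk-neutral probability p = (e^0.05 − 0.6)/(1.1 − 0.6) = 0.4513/0.5000 = 0.9025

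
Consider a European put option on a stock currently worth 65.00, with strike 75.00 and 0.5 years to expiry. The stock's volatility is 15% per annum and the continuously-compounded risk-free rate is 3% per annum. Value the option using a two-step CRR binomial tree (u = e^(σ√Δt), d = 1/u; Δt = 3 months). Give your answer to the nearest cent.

CRR parameters: u = e^(σ√Δt) = e^(0.15·√0.25) = 1.0779, d = 1/u = 0.9277
Per-period rate: rΔt = 0.03·0.25 = 0.0075, so R = e^0.0075 = 1.0075
Risk-neutral probability p = (e^0.0075 − 0.9277)/(1.0779 − 0.9277) = 0.0798/0.1501 = 0.5314
Terminal stock prices: S_uu = 75.52, S_ud = 65, S_dd = 55.95
Terminal payoffs (K − S): max(-0.5192, 0) = 0, max(10, 0) = 10, max(19.05, 0) = 19.05
Node u (S = 70.06): V_u = e^(−0.0075)·[0.5314·0.0000 + 0.4686·10.0000] = 4.6510
Node d (S = 60.3): V_d = e^(−0.0075)·[0.5314·10.0000 + 0.4686·19.0540] = 14.1363
Node 0 (S = 65): V_0 = e^(−0.0075)·[0.5314·4.6510 + 0.4686·14.1363] = 9.0278

9.03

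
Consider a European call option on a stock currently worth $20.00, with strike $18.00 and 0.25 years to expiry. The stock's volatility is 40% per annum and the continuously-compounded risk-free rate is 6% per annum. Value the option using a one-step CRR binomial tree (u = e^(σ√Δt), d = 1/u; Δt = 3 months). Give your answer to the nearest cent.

CRR parameters: u = e^(σ√Δt) = e^(0.4·√0.25) = 1.2214, d = 1/u = 0.8187
Per-period rate: rΔt = 0.06·0.25 = 0.015, so R = e^0.015 = 1.0151
Risk-neutral probability p = (e^0.015 − 0.8187)/(1.2214 − 0.8187) = 0.1964/0.4027 = 0.4877
Terminal stock prices: S_u = 24.43, S_d = 16.37
Terminal payoffs (S − K): max(6.428, 0) = 6.428, max(-1.625, 0) = 0
Node 0 (S = 20): V_0 = e^(−0.015)·[0.4877·6.4281 + 0.5123·0.0000] = 3.0883

$3.09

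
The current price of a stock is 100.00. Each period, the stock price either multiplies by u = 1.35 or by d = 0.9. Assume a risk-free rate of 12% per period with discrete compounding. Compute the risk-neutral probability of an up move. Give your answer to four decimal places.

p = 0.4889

Risk-neutral probability p = (1 + 0.12 − 0.9)/(1.35 − 0.9) = 0.2200/0.4500 = 0.4889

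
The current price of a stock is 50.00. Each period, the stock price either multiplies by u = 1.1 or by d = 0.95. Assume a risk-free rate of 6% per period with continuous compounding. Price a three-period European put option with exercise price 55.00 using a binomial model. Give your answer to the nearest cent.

Risk-neutral probability p = (e^0.06 − 0.95)/(1.1 − 0.95) = 0.1118/0.1500 = 0.7456
Terminal stock prices: S_uuu = 66.55, S_uud = 57.48, S_udd = 49.64, S_ddd = 42.87
Terminal payoffs (K − S): max(-11.55, 0) = 0, max(-2.475, 0) = 0, max(5.362, 0) = 5.362, max(12.13, 0) = 12.13
Node uu (S = 60.5): V_uu = e^(−0.06)·[0.7456·0.0000 + 0.2544·0.0000] = 0.0000
Node ud (S = 52.25): V_ud = e^(−0.06)·[0.7456·0.0000 + 0.2544·5.3625] = 1.2849
Node dd (S = 45.12): V_dd = e^(−0.06)·[0.7456·5.3625 + 0.2544·12.1313] = 6.6720
Node u (S = 55): V_u = e^(−0.06)·[0.7456·0.0000 + 0.2544·1.2849] = 0.3079
Node d (S = 47.5): V_d = e^(−0.06)·[0.7456·1.2849 + 0.2544·6.6720] = 2.5009
Node 0 (S = 50): V_0 = e^(−0.06)·[0.7456·0.3079 + 0.2544·2.5009] = 0.8154

0.82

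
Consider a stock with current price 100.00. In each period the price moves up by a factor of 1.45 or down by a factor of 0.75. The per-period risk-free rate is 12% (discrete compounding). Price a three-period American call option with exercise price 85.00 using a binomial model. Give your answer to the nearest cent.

Risk-neutral probability p = (1 + 0.12 − 0.75)/(1.45 − 0.75) = 0.3700/0.7000 = 0.5286
Terminal stock prices: S_uuu = 304.9, S_uud = 157.7, S_udd = 81.56, S_ddd = 42.19
Terminal payoffs (S − K): max(219.9, 0) = 219.9, max(72.69, 0) = 72.69, max(-3.438, 0) = 0, max(-42.81, 0) = 0
Node uu (S = 210.2): continuation = 1/1.12·[0.5286·219.8625 + 0.4714·72.6875] = 134.3571; exercise value = 125.2500 ≤ continuation, so V_uu = 134.3571
Node ud (S = 108.8): continuation = 1/1.12·[0.5286·72.6875 + 0.4714·0.0000] = 34.3040; exercise value = 23.7500 ≤ continuation, so V_ud = 34.3040
Node dd (S = 56.25): continuation = 1/1.12·[0.5286·0.0000 + 0.4714·0.0000] = 0.0000; exercise value = 0.0000 ≤ continuation, so V_dd = 0.0000
Node u (S = 145): continuation = 1/1.12·[0.5286·134.3571 + 0.4714·34.3040] = 77.8476; exercise value = 60.0000 ≤ continuation, so V_u = 77.8476
Node d (S = 75): continuation = 1/1.12·[0.5286·34.3040 + 0.4714·0.0000] = 16.1894; exercise value = 0.0000 ≤ continuation, so V_d = 16.1894
Node 0 (S = 100): continuation = 1/1.12·[0.5286·77.8476 + 0.4714·16.1894] = 43.5537; exercise value = 15.0000 ≤ continuation, so V_0 = 43.5537

43.55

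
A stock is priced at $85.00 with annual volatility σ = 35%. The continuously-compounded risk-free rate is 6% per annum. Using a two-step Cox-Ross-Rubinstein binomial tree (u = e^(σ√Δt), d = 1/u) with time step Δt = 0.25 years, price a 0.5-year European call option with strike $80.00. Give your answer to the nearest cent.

$12.25

CRR parameters: u = e^(σ√Δt) = e^(0.35·√0.25) = 1.1912, d = 1/u = 0.8395
Per-period rate: rΔt = 0.06·0.25 = 0.015, so R = e^0.015 = 1.0151
Risk-neutral probability p = (e^0.015 − 0.8395)/(1.1912 − 0.8395) = 0.1757/0.3518 = 0.4993
Terminal stock prices: S_uu = 120.6, S_ud = 85, S_dd = 59.9
Terminal payoffs (S − K): max(40.62, 0) = 40.62, max(5, 0) = 5, max(-20.1, 0) = 0
Node u (S = 101.3): V_u = e^(−0.015)·[0.4993·40.6207 + 0.5007·5.0000] = 22.4470
Node d (S = 71.35): V_d = e^(−0.015)·[0.4993·5.0000 + 0.5007·0.0000] = 2.4594
Node 0 (S = 85): V_0 = e^(−0.015)·[0.4993·22.4470 + 0.5007·2.4594] = 12.2545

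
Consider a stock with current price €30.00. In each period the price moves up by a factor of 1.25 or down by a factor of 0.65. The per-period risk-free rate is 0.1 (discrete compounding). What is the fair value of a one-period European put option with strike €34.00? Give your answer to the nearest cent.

Risk-neutral probability p = (1 + 0.1 − 0.65)/(1.25 − 0.65) = 0.4500/0.6000 = 0.7500
Terminal stock prices: S_u = 37.5, S_d = 19.5
Terminal payoffs (K − S): max(-3.5, 0) = 0, max(14.5, 0) = 14.5
Node 0 (S = 30): V_0 = 1/1.1·[0.7500·0.0000 + 0.2500·14.5000] = 3.2955

€3.30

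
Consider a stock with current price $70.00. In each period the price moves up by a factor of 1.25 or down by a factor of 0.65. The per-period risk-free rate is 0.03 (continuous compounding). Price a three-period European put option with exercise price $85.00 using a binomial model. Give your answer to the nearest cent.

$19.73

Risk-neutral probability p = (e^0.03 − 0.65)/(1.25 − 0.65) = 0.3805/0.6000 = 0.6341
Terminal stock prices: S_uuu = 136.7, S_uud = 71.09, S_udd = 36.97, S_ddd = 19.22
Terminal payoffs (K − S): max(-51.72, 0) = 0, max(13.91, 0) = 13.91, max(48.03, 0) = 48.03, max(65.78, 0) = 65.78
Node uu (S = 109.4): V_uu = e^(−0.03)·[0.6341·0.0000 + 0.3659·13.9062] = 4.9380
Node ud (S = 56.88): V_ud = e^(−0.03)·[0.6341·13.9062 + 0.3659·48.0312] = 25.6129
Node dd (S = 29.58): V_dd = e^(−0.03)·[0.6341·48.0312 + 0.3659·65.7763] = 52.9129
Node u (S = 87.5): V_u = e^(−0.03)·[0.6341·4.9380 + 0.3659·25.6129] = 12.1336
Node d (S = 45.5): V_d = e^(−0.03)·[0.6341·25.6129 + 0.3659·52.9129] = 34.5500
Node 0 (S = 70): V_0 = e^(−0.03)·[0.6341·12.1336 + 0.3659·34.5500] = 19.7350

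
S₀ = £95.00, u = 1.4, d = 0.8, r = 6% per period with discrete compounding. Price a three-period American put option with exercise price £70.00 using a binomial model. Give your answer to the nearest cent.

Risk-neutral probability p = (1 + 0.06 − 0.8)/(1.4 − 0.8) = 0.2600/0.6000 = 0.4333
Terminal stock prices: S_uuu = 260.7, S_uud = 149, S_udd = 85.12, S_ddd = 48.64
Terminal payoffs (K − S): max(-190.7, 0) = 0, max(-78.96, 0) = 0, max(-15.12, 0) = 0, max(21.36, 0) = 21.36
Node uu (S = 186.2): continuation = 1/1.06·[0.4333·0.0000 + 0.5667·0.0000] = 0.0000; exercise value = 0.0000 ≤ continuation, so V_uu = 0.0000
Node ud (S = 106.4): continuation = 1/1.06·[0.4333·0.0000 + 0.5667·0.0000] = 0.0000; exercise value = 0.0000 ≤ continuation, so V_ud = 0.0000
Node dd (S = 60.8): continuation = 1/1.06·[0.4333·0.0000 + 0.5667·21.3600] = 11.4189; exercise value = 9.2000 ≤ continuation, so V_dd = 11.4189
Node u (S = 133): continuation = 1/1.06·[0.4333·0.0000 + 0.5667·0.0000] = 0.0000; exercise value = 0.0000 ≤ continuation, so V_u = 0.0000
Node d (S = 76): continuation = 1/1.06·[0.4333·0.0000 + 0.5667·11.4189] = 6.1044; exercise value = 0.0000 ≤ continuation, so V_d = 6.1044
Node 0 (S = 95): continuation = 1/1.06·[0.4333·0.0000 + 0.5667·6.1044] = 3.2634; exercise value = 0.0000 ≤ continuation, so V_0 = 3.2634

£3.26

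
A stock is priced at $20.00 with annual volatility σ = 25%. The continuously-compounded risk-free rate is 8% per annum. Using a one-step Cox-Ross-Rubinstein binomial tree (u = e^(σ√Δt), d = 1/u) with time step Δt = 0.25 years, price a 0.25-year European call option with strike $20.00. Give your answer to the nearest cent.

CRR parameters: u = e^(σ√Δt) = e^(0.25·√0.25) = 1.1331, d = 1/u = 0.8825
Per-period rate: rΔt = 0.08·0.25 = 0.02, so R = e^0.02 = 1.0202
Risk-neutral probability p = (e^0.02 − 0.8825)/(1.1331 − 0.8825) = 0.1377/0.2507 = 0.5494
Terminal stock prices: S_u = 22.66, S_d = 17.65
Terminal payoffs (S − K): max(2.663, 0) = 2.663, max(-2.35, 0) = 0
Node 0 (S = 20): V_0 = e^(−0.02)·[0.5494·2.6630 + 0.4506·0.0000] = 1.4340

$1.43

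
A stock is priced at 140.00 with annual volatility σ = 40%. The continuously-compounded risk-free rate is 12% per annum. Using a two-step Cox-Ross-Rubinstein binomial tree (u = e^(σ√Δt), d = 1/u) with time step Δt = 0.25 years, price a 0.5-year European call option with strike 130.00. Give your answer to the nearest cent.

25.23

CRR parameters: u = e^(σ√Δt) = e^(0.4·√0.25) = 1.2214, d = 1/u = 0.8187
Per-period rate: rΔt = 0.12·0.25 = 0.03, so R = e^0.03 = 1.0305
Risk-neutral probability p = (e^0.03 − 0.8187)/(1.2214 − 0.8187) = 0.2117/0.4027 = 0.5258
Terminal stock prices: S_uu = 208.9, S_ud = 140, S_dd = 93.84
Terminal payoffs (S − K): max(78.86, 0) = 78.86, max(10, 0) = 10, max(-36.16, 0) = 0
Node u (S = 171): V_u = e^(−0.03)·[0.5258·78.8555 + 0.4742·10.0000] = 44.8385
Node d (S = 114.6): V_d = e^(−0.03)·[0.5258·10.0000 + 0.4742·0.0000] = 5.1026
Node 0 (S = 140): V_0 = e^(−0.03)·[0.5258·44.8385 + 0.4742·5.1026] = 25.2273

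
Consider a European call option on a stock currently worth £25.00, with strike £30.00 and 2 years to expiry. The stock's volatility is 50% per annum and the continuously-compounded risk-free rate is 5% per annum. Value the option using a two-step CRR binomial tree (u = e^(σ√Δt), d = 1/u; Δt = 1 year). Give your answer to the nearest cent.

CRR parameters: u = e^(σ√Δt) = e^(0.5·√1) = 1.6487, d = 1/u = 0.6065
Per-period rate: rΔt = 0.05·1 = 0.05, so R = e^0.05 = 1.0513
Risk-neutral probability p = (e^0.05 − 0.6065)/(1.6487 − 0.6065) = 0.4447/1.0422 = 0.4267
Terminal stock prices: S_uu = 67.96, S_ud = 25, S_dd = 9.197
Terminal payoffs (S − K): max(37.96, 0) = 37.96, max(-5, 0) = 0, max(-20.8, 0) = 0
Node u (S = 41.22): V_u = e^(−0.05)·[0.4267·37.9570 + 0.5733·0.0000] = 15.4077
Node d (S = 15.16): V_d = e^(−0.05)·[0.4267·0.0000 + 0.5733·0.0000] = 0.0000
Node 0 (S = 25): V_0 = e^(−0.05)·[0.4267·15.4077 + 0.5733·0.0000] = 6.2543

£6.25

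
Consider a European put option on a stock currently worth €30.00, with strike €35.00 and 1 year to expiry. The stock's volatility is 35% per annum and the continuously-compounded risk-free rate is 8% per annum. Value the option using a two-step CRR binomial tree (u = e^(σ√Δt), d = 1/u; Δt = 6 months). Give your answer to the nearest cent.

€5.86

CRR parameters: u = e^(σ√Δt) = e^(0.35·√0.5) = 1.2808, d = 1/u = 0.7808
Per-period rate: rΔt = 0.08·0.5 = 0.04, so R = e^0.04 = 1.0408
Risk-neutral probability p = (e^0.04 − 0.7808)/(1.2808 − 0.7808) = 0.2601/0.5000 = 0.5201
Terminal stock prices: S_uu = 49.21, S_ud = 30, S_dd = 18.29
Terminal payoffs (K − S): max(-14.21, 0) = 0, max(5, 0) = 5, max(16.71, 0) = 16.71
Node u (S = 38.42): V_u = e^(−0.04)·[0.5201·0.0000 + 0.4799·5.0000] = 2.3056
Node d (S = 23.42): V_d = e^(−0.04)·[0.5201·5.0000 + 0.4799·16.7124] = 10.2048
Node 0 (S = 30): V_0 = e^(−0.04)·[0.5201·2.3056 + 0.4799·10.2048] = 5.8577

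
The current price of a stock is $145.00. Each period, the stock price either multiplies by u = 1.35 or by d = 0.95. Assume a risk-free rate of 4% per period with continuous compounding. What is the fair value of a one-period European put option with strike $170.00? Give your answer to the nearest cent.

$23.95

Risk-neutral probability p = (e^0.04 − 0.95)/(1.35 − 0.95) = 0.0908/0.4000 = 0.2270
Terminal stock prices: S_u = 195.8, S_d = 137.8
Terminal payoffs (K − S): max(-25.75, 0) = 0, max(32.25, 0) = 32.25
Node 0 (S = 145): V_0 = e^(−0.04)·[0.2270·0.0000 + 0.7730·32.2500] = 23.9509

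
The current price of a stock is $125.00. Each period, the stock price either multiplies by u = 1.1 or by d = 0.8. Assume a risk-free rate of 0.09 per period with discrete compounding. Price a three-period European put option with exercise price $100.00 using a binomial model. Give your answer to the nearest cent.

Risk-neutral probability p = (1 + 0.09 − 0.8)/(1.1 − 0.8) = 0.2900/0.3000 = 0.9667
Terminal stock prices: S_uuu = 166.4, S_uud = 121, S_udd = 88, S_ddd = 64
Terminal payoffs (K − S): max(-66.38, 0) = 0, max(-21, 0) = 0, max(12, 0) = 12, max(36, 0) = 36
Node uu (S = 151.3): V_uu = 1/1.09·[0.9667·0.0000 + 0.0333·0.0000] = 0.0000
Node ud (S = 110): V_ud = 1/1.09·[0.9667·0.0000 + 0.0333·12.0000] = 0.3670
Node dd (S = 80): V_dd = 1/1.09·[0.9667·12.0000 + 0.0333·36.0000] = 11.7431
Node u (S = 137.5): V_u = 1/1.09·[0.9667·0.0000 + 0.0333·0.3670] = 0.0112
Node d (S = 100): V_d = 1/1.09·[0.9667·0.3670 + 0.0333·11.7431] = 0.6846
Node 0 (S = 125): V_0 = 1/1.09·[0.9667·0.0112 + 0.0333·0.6846] = 0.0309

$0.03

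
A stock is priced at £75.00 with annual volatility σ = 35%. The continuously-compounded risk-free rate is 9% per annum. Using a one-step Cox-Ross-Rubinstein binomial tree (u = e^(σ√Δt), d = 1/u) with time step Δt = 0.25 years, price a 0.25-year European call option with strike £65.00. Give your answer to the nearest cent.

CRR parameters: u = e^(σ√Δt) = e^(0.35·√0.25) = 1.1912, d = 1/u = 0.8395
Per-period rate: rΔt = 0.09·0.25 = 0.0225, so R = e^0.0225 = 1.0228
Risk-neutral probability p = (e^0.0225 − 0.8395)/(1.1912 − 0.8395) = 0.1833/0.3518 = 0.5210
Terminal stock prices: S_u = 89.34, S_d = 62.96
Terminal payoffs (S − K): max(24.34, 0) = 24.34, max(-2.041, 0) = 0
Node 0 (S = 75): V_0 = e^(−0.0225)·[0.5210·24.3435 + 0.4790·0.0000] = 12.4018

£12.40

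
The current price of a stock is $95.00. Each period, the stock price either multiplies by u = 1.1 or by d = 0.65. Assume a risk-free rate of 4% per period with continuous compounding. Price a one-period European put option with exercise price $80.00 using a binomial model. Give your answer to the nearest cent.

$2.31

Risk-neutral probability p = (e^0.04 − 0.65)/(1.1 − 0.65) = 0.3908/0.4500 = 0.8685
Terminal stock prices: S_u = 104.5, S_d = 61.75
Terminal payoffs (K − S): max(-24.5, 0) = 0, max(18.25, 0) = 18.25
Node 0 (S = 95): V_0 = e^(−0.04)·[0.8685·0.0000 + 0.1315·18.2500] = 2.3063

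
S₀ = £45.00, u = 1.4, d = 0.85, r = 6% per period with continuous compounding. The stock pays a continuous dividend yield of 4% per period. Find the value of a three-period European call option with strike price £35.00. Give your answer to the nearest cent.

£12.70

Per-period risk-free factor R = e^0.06 = 1.0618; dividend-adjusted growth = e^(0.06−0.04) = 1.0202.
Risk-neutral probability p = (1.0202 − 0.85)/(1.4 − 0.85) = 0.1702/0.5500 = 0.3095
Terminal stock prices: S_uuu = 123.5, S_uud = 74.97, S_udd = 45.52, S_ddd = 27.64
Terminal payoffs (S − K): max(88.48, 0) = 88.48, max(39.97, 0) = 39.97, max(10.52, 0) = 10.52, max(-7.364, 0) = 0
Node uu (S = 88.2): V_uu = e^(−0.06)·[0.3095·88.4800 + 0.6905·39.9700] = 51.7799
Node ud (S = 53.55): V_ud = e^(−0.06)·[0.3095·39.9700 + 0.6905·10.5175] = 18.4885
Node dd (S = 32.51): V_dd = e^(−0.06)·[0.3095·10.5175 + 0.6905·0.0000] = 3.0652
Node u (S = 63): V_u = e^(−0.06)·[0.3095·51.7799 + 0.6905·18.4885] = 27.1141
Node d (S = 38.25): V_d = e^(−0.06)·[0.3095·18.4885 + 0.6905·3.0652] = 7.3816
Node 0 (S = 45): V_0 = e^(−0.06)·[0.3095·27.1141 + 0.6905·7.3816] = 12.7025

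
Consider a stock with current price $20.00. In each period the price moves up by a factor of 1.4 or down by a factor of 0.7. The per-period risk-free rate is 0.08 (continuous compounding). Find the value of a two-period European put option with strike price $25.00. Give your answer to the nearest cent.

Risk-neutral probability p = (e^0.08 − 0.7)/(1.4 − 0.7) = 0.3833/0.7000 = 0.5476
Terminal stock prices: S_uu = 39.2, S_ud = 19.6, S_dd = 9.8
Terminal payoffs (K − S): max(-14.2, 0) = 0, max(5.4, 0) = 5.4, max(15.2, 0) = 15.2
Node u (S = 28): V_u = e^(−0.08)·[0.5476·0.0000 + 0.4524·5.4000] = 2.2554
Node d (S = 14): V_d = e^(−0.08)·[0.5476·5.4000 + 0.4524·15.2000] = 9.0779
Node 0 (S = 20): V_0 = e^(−0.08)·[0.5476·2.2554 + 0.4524·9.0779] = 4.9315

$4.93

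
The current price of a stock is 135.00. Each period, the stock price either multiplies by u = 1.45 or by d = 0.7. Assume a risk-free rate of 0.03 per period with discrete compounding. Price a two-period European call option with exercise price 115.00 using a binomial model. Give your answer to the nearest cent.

41.04

Risk-neutral probability p = (1 + 0.03 − 0.7)/(1.45 − 0.7) = 0.3300/0.7500 = 0.4400
Terminal stock prices: S_uu = 283.8, S_ud = 137, S_dd = 66.15
Terminal payoffs (S − K): max(168.8, 0) = 168.8, max(22.02, 0) = 22.02, max(-48.85, 0) = 0
Node u (S = 195.8): V_u = 1/1.03·[0.4400·168.8375 + 0.5600·22.0250] = 84.0995
Node d (S = 94.5): V_d = 1/1.03·[0.4400·22.0250 + 0.5600·0.0000] = 9.4087
Node 0 (S = 135): V_0 = 1/1.03·[0.4400·84.0995 + 0.5600·9.4087] = 41.0414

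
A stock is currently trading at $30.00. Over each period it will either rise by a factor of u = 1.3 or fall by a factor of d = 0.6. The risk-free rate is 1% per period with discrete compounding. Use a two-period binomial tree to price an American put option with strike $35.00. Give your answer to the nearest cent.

Risk-neutral probability p = (1 + 0.01 − 0.6)/(1.3 − 0.6) = 0.4100/0.7000 = 0.5857
Terminal stock prices: S_uu = 50.7, S_ud = 23.4, S_dd = 10.8
Terminal payoffs (K − S): max(-15.7, 0) = 0, max(11.6, 0) = 11.6, max(24.2, 0) = 24.2
Node u (S = 39): continuation = 1/1.01·[0.5857·0.0000 + 0.4143·11.6000] = 4.7581; exercise value = 0.0000 ≤ continuation, so V_u = 4.7581
Node d (S = 18): continuation = 1/1.01·[0.5857·11.6000 + 0.4143·24.2000] = 16.6535; exercise value = 17.0000 > continuation, so V_d = 17.0000 (exercise)
Node 0 (S = 30): continuation = 1/1.01·[0.5857·4.7581 + 0.4143·17.0000] = 9.7324; exercise value = 5.0000 ≤ continuation, so V_0 = 9.7324

$9.73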